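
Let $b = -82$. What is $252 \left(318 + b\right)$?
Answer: $59472$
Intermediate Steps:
$252 \left(318 + b\right) = 252 \left(318 - 82\right) = 252 \cdot 236 = 59472$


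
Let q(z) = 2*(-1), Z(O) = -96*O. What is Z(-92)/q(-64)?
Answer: -4416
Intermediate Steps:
q(z) = -2
Z(-92)/q(-64) = -96*(-92)/(-2) = 8832*(-½) = -4416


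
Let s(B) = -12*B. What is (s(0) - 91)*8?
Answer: -728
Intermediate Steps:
(s(0) - 91)*8 = (-12*0 - 91)*8 = (0 - 91)*8 = -91*8 = -728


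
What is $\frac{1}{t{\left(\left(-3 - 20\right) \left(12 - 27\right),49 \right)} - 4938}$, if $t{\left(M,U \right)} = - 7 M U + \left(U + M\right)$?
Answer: $- \frac{1}{122879} \approx -8.1381 \cdot 10^{-6}$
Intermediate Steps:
$t{\left(M,U \right)} = M + U - 7 M U$ ($t{\left(M,U \right)} = - 7 M U + \left(M + U\right) = M + U - 7 M U$)
$\frac{1}{t{\left(\left(-3 - 20\right) \left(12 - 27\right),49 \right)} - 4938} = \frac{1}{\left(\left(-3 - 20\right) \left(12 - 27\right) + 49 - 7 \left(-3 - 20\right) \left(12 - 27\right) 49\right) - 4938} = \frac{1}{\left(\left(-23\right) \left(-15\right) + 49 - 7 \left(\left(-23\right) \left(-15\right)\right) 49\right) - 4938} = \frac{1}{\left(345 + 49 - 2415 \cdot 49\right) - 4938} = \frac{1}{\left(345 + 49 - 118335\right) - 4938} = \frac{1}{-117941 - 4938} = \frac{1}{-122879} = - \frac{1}{122879}$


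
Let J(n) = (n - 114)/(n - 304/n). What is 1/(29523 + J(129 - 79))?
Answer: 549/16207327 ≈ 3.3874e-5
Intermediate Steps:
J(n) = (-114 + n)/(n - 304/n)
1/(29523 + J(129 - 79)) = 1/(29523 + (129 - 79)*(-114 + (129 - 79))/(-304 + (129 - 79)²)) = 1/(29523 + 50*(-114 + 50)/(-304 + 50²)) = 1/(29523 + 50*(-64)/(-304 + 2500)) = 1/(29523 + 50*(-64)/2196) = 1/(29523 + 50*(1/2196)*(-64)) = 1/(29523 - 800/549) = 1/(16207327/549) = 549/16207327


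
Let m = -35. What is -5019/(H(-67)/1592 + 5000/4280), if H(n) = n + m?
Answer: -427478268/94043 ≈ -4545.6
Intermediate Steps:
H(n) = -35 + n (H(n) = n - 35 = -35 + n)
-5019/(H(-67)/1592 + 5000/4280) = -5019/((-35 - 67)/1592 + 5000/4280) = -5019/(-102*1/1592 + 5000*(1/4280)) = -5019/(-51/796 + 125/107) = -5019/94043/85172 = -5019*85172/94043 = -427478268/94043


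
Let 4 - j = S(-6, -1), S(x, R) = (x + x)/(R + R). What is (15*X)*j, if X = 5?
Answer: -150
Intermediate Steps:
S(x, R) = x/R (S(x, R) = (2*x)/((2*R)) = (2*x)*(1/(2*R)) = x/R)
j = -2 (j = 4 - (-6)/(-1) = 4 - (-6)*(-1) = 4 - 1*6 = 4 - 6 = -2)
(15*X)*j = (15*5)*(-2) = 75*(-2) = -150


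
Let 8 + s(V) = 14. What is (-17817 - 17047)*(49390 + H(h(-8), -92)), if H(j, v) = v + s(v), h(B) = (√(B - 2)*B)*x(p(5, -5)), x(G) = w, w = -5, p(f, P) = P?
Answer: -1718934656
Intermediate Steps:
s(V) = 6 (s(V) = -8 + 14 = 6)
x(G) = -5
h(B) = -5*B*√(-2 + B) (h(B) = (√(B - 2)*B)*(-5) = (√(-2 + B)*B)*(-5) = (B*√(-2 + B))*(-5) = -5*B*√(-2 + B))
H(j, v) = 6 + v (H(j, v) = v + 6 = 6 + v)
(-17817 - 17047)*(49390 + H(h(-8), -92)) = (-17817 - 17047)*(49390 + (6 - 92)) = -34864*(49390 - 86) = -34864*49304 = -1718934656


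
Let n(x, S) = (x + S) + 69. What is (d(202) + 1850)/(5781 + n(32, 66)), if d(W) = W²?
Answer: 21327/2974 ≈ 7.1712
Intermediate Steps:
n(x, S) = 69 + S + x (n(x, S) = (S + x) + 69 = 69 + S + x)
(d(202) + 1850)/(5781 + n(32, 66)) = (202² + 1850)/(5781 + (69 + 66 + 32)) = (40804 + 1850)/(5781 + 167) = 42654/5948 = 42654*(1/5948) = 21327/2974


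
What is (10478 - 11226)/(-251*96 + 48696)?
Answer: -187/6150 ≈ -0.030407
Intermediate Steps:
(10478 - 11226)/(-251*96 + 48696) = -748/(-24096 + 48696) = -748/24600 = -748*1/24600 = -187/6150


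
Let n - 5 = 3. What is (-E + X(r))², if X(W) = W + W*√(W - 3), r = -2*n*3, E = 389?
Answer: 73465 + 41952*I*√51 ≈ 73465.0 + 2.996e+5*I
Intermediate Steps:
n = 8 (n = 5 + 3 = 8)
r = -48 (r = -2*8*3 = -16*3 = -48)
X(W) = W + W*√(-3 + W)
(-E + X(r))² = (-1*389 - 48*(1 + √(-3 - 48)))² = (-389 - 48*(1 + √(-51)))² = (-389 - 48*(1 + I*√51))² = (-389 + (-48 - 48*I*√51))² = (-437 - 48*I*√51)²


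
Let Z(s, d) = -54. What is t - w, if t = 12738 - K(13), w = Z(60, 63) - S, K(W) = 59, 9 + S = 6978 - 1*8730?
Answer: 10972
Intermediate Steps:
S = -1761 (S = -9 + (6978 - 1*8730) = -9 + (6978 - 8730) = -9 - 1752 = -1761)
w = 1707 (w = -54 - 1*(-1761) = -54 + 1761 = 1707)
t = 12679 (t = 12738 - 1*59 = 12738 - 59 = 12679)
t - w = 12679 - 1*1707 = 12679 - 1707 = 10972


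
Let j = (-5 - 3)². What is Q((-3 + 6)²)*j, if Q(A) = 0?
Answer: 0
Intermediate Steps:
j = 64 (j = (-8)² = 64)
Q((-3 + 6)²)*j = 0*64 = 0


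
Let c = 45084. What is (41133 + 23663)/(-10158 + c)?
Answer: 32398/17463 ≈ 1.8552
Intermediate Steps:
(41133 + 23663)/(-10158 + c) = (41133 + 23663)/(-10158 + 45084) = 64796/34926 = 64796*(1/34926) = 32398/17463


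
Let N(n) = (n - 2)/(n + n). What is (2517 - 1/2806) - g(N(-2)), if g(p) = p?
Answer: 7059895/2806 ≈ 2516.0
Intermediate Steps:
N(n) = (-2 + n)/(2*n) (N(n) = (-2 + n)/((2*n)) = (-2 + n)*(1/(2*n)) = (-2 + n)/(2*n))
(2517 - 1/2806) - g(N(-2)) = (2517 - 1/2806) - (-2 - 2)/(2*(-2)) = (2517 - 1*1/2806) - (-1)*(-4)/(2*2) = (2517 - 1/2806) - 1*1 = 7062701/2806 - 1 = 7059895/2806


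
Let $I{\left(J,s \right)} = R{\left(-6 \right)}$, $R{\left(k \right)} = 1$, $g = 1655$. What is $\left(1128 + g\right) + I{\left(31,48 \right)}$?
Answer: $2784$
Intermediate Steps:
$I{\left(J,s \right)} = 1$
$\left(1128 + g\right) + I{\left(31,48 \right)} = \left(1128 + 1655\right) + 1 = 2783 + 1 = 2784$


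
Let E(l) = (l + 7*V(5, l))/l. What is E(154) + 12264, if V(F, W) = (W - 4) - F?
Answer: 269975/22 ≈ 12272.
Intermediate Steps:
V(F, W) = -4 + W - F (V(F, W) = (-4 + W) - F = -4 + W - F)
E(l) = (-63 + 8*l)/l (E(l) = (l + 7*(-4 + l - 1*5))/l = (l + 7*(-4 + l - 5))/l = (l + 7*(-9 + l))/l = (l + (-63 + 7*l))/l = (-63 + 8*l)/l)
E(154) + 12264 = (8 - 63/154) + 12264 = (8 - 63*1/154) + 12264 = (8 - 9/22) + 12264 = 167/22 + 12264 = 269975/22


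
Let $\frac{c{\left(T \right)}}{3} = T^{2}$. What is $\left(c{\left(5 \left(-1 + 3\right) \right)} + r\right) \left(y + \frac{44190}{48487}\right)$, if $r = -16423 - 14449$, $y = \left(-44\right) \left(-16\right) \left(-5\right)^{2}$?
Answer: $- \frac{26090615303080}{48487} \approx -5.3809 \cdot 10^{8}$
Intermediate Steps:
$y = 17600$ ($y = 704 \cdot 25 = 17600$)
$c{\left(T \right)} = 3 T^{2}$
$r = -30872$ ($r = -16423 - 14449 = -30872$)
$\left(c{\left(5 \left(-1 + 3\right) \right)} + r\right) \left(y + \frac{44190}{48487}\right) = \left(3 \left(5 \left(-1 + 3\right)\right)^{2} - 30872\right) \left(17600 + \frac{44190}{48487}\right) = \left(3 \left(5 \cdot 2\right)^{2} - 30872\right) \left(17600 + 44190 \cdot \frac{1}{48487}\right) = \left(3 \cdot 10^{2} - 30872\right) \left(17600 + \frac{44190}{48487}\right) = \left(3 \cdot 100 - 30872\right) \frac{853415390}{48487} = \left(300 - 30872\right) \frac{853415390}{48487} = \left(-30572\right) \frac{853415390}{48487} = - \frac{26090615303080}{48487}$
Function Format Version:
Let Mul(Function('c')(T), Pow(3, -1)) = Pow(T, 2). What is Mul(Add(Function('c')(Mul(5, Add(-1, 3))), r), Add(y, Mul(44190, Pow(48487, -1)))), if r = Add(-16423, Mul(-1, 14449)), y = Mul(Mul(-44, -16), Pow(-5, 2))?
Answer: Rational(-26090615303080, 48487) ≈ -5.3809e+8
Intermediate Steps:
y = 17600 (y = Mul(704, 25) = 17600)
Function('c')(T) = Mul(3, Pow(T, 2))
r = -30872 (r = Add(-16423, -14449) = -30872)
Mul(Add(Function('c')(Mul(5, Add(-1, 3))), r), Add(y, Mul(44190, Pow(48487, -1)))) = Mul(Add(Mul(3, Pow(Mul(5, Add(-1, 3)), 2)), -30872), Add(17600, Mul(44190, Pow(48487, -1)))) = Mul(Add(Mul(3, Pow(Mul(5, 2), 2)), -30872), Add(17600, Mul(44190, Rational(1, 48487)))) = Mul(Add(Mul(3, Pow(10, 2)), -30872), Add(17600, Rational(44190, 48487))) = Mul(Add(Mul(3, 100), -30872), Rational(853415390, 48487)) = Mul(Add(300, -30872), Rational(853415390, 48487)) = Mul(-30572, Rational(853415390, 48487)) = Rational(-26090615303080, 48487)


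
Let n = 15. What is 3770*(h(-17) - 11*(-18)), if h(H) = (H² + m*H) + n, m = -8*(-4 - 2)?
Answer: -1183780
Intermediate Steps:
m = 48 (m = -8*(-6) = 48)
h(H) = 15 + H² + 48*H (h(H) = (H² + 48*H) + 15 = 15 + H² + 48*H)
3770*(h(-17) - 11*(-18)) = 3770*((15 + (-17)² + 48*(-17)) - 11*(-18)) = 3770*((15 + 289 - 816) + 198) = 3770*(-512 + 198) = 3770*(-314) = -1183780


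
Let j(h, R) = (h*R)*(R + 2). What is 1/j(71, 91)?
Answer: 1/600873 ≈ 1.6642e-6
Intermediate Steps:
j(h, R) = R*h*(2 + R) (j(h, R) = (R*h)*(2 + R) = R*h*(2 + R))
1/j(71, 91) = 1/(91*71*(2 + 91)) = 1/(91*71*93) = 1/600873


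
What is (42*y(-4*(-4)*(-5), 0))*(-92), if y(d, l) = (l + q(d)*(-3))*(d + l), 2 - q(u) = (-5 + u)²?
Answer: 6698321280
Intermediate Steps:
q(u) = 2 - (-5 + u)²
y(d, l) = (d + l)*(-6 + l + 3*(-5 + d)²) (y(d, l) = (l + (2 - (-5 + d)²)*(-3))*(d + l) = (l + (-6 + 3*(-5 + d)²))*(d + l) = (-6 + l + 3*(-5 + d)²)*(d + l) = (d + l)*(-6 + l + 3*(-5 + d)²))
(42*y(-4*(-4)*(-5), 0))*(-92) = (42*(0² + (-4*(-4)*(-5))*0 + 3*(-4*(-4)*(-5))*(-2 + (-5 - 4*(-4)*(-5))²) + 3*0*(-2 + (-5 - 4*(-4)*(-5))²)))*(-92) = (42*(0 + (16*(-5))*0 + 3*(16*(-5))*(-2 + (-5 + 16*(-5))²) + 3*0*(-2 + (-5 + 16*(-5))²)))*(-92) = (42*(0 - 80*0 + 3*(-80)*(-2 + (-5 - 80)²) + 3*0*(-2 + (-5 - 80)²)))*(-92) = (42*(0 + 0 + 3*(-80)*(-2 + (-85)²) + 3*0*(-2 + (-85)²)))*(-92) = (42*(0 + 0 + 3*(-80)*(-2 + 7225) + 3*0*(-2 + 7225)))*(-92) = (42*(0 + 0 + 3*(-80)*7223 + 3*0*7223))*(-92) = (42*(0 + 0 - 1733520 + 0))*(-92) = (42*(-1733520))*(-92) = -72807840*(-92) = 6698321280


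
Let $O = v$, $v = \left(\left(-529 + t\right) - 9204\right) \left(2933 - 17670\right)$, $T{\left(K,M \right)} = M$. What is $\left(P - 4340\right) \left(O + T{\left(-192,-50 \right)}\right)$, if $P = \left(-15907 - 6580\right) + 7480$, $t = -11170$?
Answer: $-5959794227967$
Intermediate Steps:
$P = -15007$ ($P = -22487 + 7480 = -15007$)
$v = 308047511$ ($v = \left(\left(-529 - 11170\right) - 9204\right) \left(2933 - 17670\right) = \left(-11699 - 9204\right) \left(-14737\right) = \left(-20903\right) \left(-14737\right) = 308047511$)
$O = 308047511$
$\left(P - 4340\right) \left(O + T{\left(-192,-50 \right)}\right) = \left(-15007 - 4340\right) \left(308047511 - 50\right) = \left(-19347\right) 308047461 = -5959794227967$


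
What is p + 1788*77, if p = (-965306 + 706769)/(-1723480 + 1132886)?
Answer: 81310878081/590594 ≈ 1.3768e+5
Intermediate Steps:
p = 258537/590594 (p = -258537/(-590594) = -258537*(-1/590594) = 258537/590594 ≈ 0.43776)
p + 1788*77 = 258537/590594 + 1788*77 = 258537/590594 + 137676 = 81310878081/590594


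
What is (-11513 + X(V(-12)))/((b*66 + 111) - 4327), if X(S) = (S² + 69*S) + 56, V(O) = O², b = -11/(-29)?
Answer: -557235/121538 ≈ -4.5849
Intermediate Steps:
b = 11/29 (b = -11*(-1/29) = 11/29 ≈ 0.37931)
X(S) = 56 + S² + 69*S
(-11513 + X(V(-12)))/((b*66 + 111) - 4327) = (-11513 + (56 + ((-12)²)² + 69*(-12)²))/(((11/29)*66 + 111) - 4327) = (-11513 + (56 + 144² + 69*144))/((726/29 + 111) - 4327) = (-11513 + (56 + 20736 + 9936))/(3945/29 - 4327) = (-11513 + 30728)/(-121538/29) = 19215*(-29/121538) = -557235/121538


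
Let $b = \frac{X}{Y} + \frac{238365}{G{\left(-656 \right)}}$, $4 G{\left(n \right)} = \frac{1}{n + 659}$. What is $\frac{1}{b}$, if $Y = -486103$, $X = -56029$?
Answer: $\frac{486103}{1390439355169} \approx 3.496 \cdot 10^{-7}$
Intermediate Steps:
$G{\left(n \right)} = \frac{1}{4 \left(659 + n\right)}$ ($G{\left(n \right)} = \frac{1}{4 \left(n + 659\right)} = \frac{1}{4 \left(659 + n\right)}$)
$b = \frac{1390439355169}{486103}$ ($b = - \frac{56029}{-486103} + \frac{238365}{\frac{1}{4} \frac{1}{659 - 656}} = \left(-56029\right) \left(- \frac{1}{486103}\right) + \frac{238365}{\frac{1}{4} \cdot \frac{1}{3}} = \frac{56029}{486103} + \frac{238365}{\frac{1}{4} \cdot \frac{1}{3}} = \frac{56029}{486103} + 238365 \frac{1}{\frac{1}{12}} = \frac{56029}{486103} + 238365 \cdot 12 = \frac{56029}{486103} + 2860380 = \frac{1390439355169}{486103} \approx 2.8604 \cdot 10^{6}$)
$\frac{1}{b} = \frac{1}{\frac{1390439355169}{486103}} = \frac{486103}{1390439355169}$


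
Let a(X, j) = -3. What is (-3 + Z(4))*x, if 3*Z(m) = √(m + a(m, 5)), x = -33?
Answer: 88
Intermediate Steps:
Z(m) = √(-3 + m)/3 (Z(m) = √(m - 3)/3 = √(-3 + m)/3)
(-3 + Z(4))*x = (-3 + √(-3 + 4)/3)*(-33) = (-3 + √1/3)*(-33) = (-3 + (⅓)*1)*(-33) = (-3 + ⅓)*(-33) = -8/3*(-33) = 88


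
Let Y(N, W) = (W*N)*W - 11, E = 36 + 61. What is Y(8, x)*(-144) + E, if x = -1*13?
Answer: -193007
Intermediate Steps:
E = 97
x = -13
Y(N, W) = -11 + N*W² (Y(N, W) = (N*W)*W - 11 = N*W² - 11 = -11 + N*W²)
Y(8, x)*(-144) + E = (-11 + 8*(-13)²)*(-144) + 97 = (-11 + 8*169)*(-144) + 97 = (-11 + 1352)*(-144) + 97 = 1341*(-144) + 97 = -193104 + 97 = -193007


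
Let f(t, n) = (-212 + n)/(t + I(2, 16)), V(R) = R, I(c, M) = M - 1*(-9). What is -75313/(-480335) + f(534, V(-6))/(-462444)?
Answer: 9734490926189/62084786827830 ≈ 0.15679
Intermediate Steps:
I(c, M) = 9 + M (I(c, M) = M + 9 = 9 + M)
f(t, n) = (-212 + n)/(25 + t) (f(t, n) = (-212 + n)/(t + (9 + 16)) = (-212 + n)/(t + 25) = (-212 + n)/(25 + t))
-75313/(-480335) + f(534, V(-6))/(-462444) = -75313/(-480335) + ((-212 - 6)/(25 + 534))/(-462444) = -75313*(-1/480335) + (-218/559)*(-1/462444) = 75313/480335 + ((1/559)*(-218))*(-1/462444) = 75313/480335 - 218/559*(-1/462444) = 75313/480335 + 109/129253098 = 9734490926189/62084786827830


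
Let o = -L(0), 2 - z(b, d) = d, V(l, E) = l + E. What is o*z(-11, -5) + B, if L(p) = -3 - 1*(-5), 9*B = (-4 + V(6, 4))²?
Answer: -10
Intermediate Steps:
V(l, E) = E + l
z(b, d) = 2 - d
B = 4 (B = (-4 + (4 + 6))²/9 = (-4 + 10)²/9 = (⅑)*6² = (⅑)*36 = 4)
L(p) = 2 (L(p) = -3 + 5 = 2)
o = -2 (o = -1*2 = -2)
o*z(-11, -5) + B = -2*(2 - 1*(-5)) + 4 = -2*(2 + 5) + 4 = -2*7 + 4 = -14 + 4 = -10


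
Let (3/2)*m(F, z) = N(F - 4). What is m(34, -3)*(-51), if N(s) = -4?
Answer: 136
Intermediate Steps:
m(F, z) = -8/3 (m(F, z) = (2/3)*(-4) = -8/3)
m(34, -3)*(-51) = -8/3*(-51) = 136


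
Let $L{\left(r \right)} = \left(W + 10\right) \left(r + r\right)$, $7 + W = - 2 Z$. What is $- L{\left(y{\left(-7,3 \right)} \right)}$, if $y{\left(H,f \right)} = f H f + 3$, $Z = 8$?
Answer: $-1560$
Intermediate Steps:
$W = -23$ ($W = -7 - 16 = -23$)
$y{\left(H,f \right)} = 3 + H f^{2}$ ($y{\left(H,f \right)} = H f f + 3 = H f^{2} + 3 = 3 + H f^{2}$)
$L{\left(r \right)} = - 26 r$ ($L{\left(r \right)} = \left(-23 + 10\right) \left(r + r\right) = - 13 \cdot 2 r = - 26 r$)
$- L{\left(y{\left(-7,3 \right)} \right)} = - \left(-26\right) \left(3 - 7 \cdot 3^{2}\right) = - \left(-26\right) \left(3 - 63\right) = - \left(-26\right) \left(-60\right) = \left(-1\right) 1560 = -1560$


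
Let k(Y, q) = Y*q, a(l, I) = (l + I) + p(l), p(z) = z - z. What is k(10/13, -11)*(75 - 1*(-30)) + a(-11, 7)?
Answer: -11602/13 ≈ -892.46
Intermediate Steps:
p(z) = 0
a(l, I) = I + l (a(l, I) = (l + I) + 0 = (I + l) + 0 = I + l)
k(10/13, -11)*(75 - 1*(-30)) + a(-11, 7) = ((10/13)*(-11))*(75 - 1*(-30)) + (7 - 11) = ((10*(1/13))*(-11))*(75 + 30) - 4 = ((10/13)*(-11))*105 - 4 = -110/13*105 - 4 = -11550/13 - 4 = -11602/13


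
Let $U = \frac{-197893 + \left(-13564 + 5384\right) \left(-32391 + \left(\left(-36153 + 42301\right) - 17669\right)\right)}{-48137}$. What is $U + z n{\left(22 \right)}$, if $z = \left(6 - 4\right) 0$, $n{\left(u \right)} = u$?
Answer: $- \frac{359002267}{48137} \approx -7457.9$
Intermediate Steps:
$z = 0$ ($z = 2 \cdot 0 = 0$)
$U = - \frac{359002267}{48137}$ ($U = \left(-197893 - 8180 \left(-32391 + \left(6148 - 17669\right)\right)\right) \left(- \frac{1}{48137}\right) = \left(-197893 - 8180 \left(-32391 - 11521\right)\right) \left(- \frac{1}{48137}\right) = \left(-197893 - -359200160\right) \left(- \frac{1}{48137}\right) = \left(-197893 + 359200160\right) \left(- \frac{1}{48137}\right) = 359002267 \left(- \frac{1}{48137}\right) = - \frac{359002267}{48137} \approx -7457.9$)
$U + z n{\left(22 \right)} = - \frac{359002267}{48137} + 0 \cdot 22 = - \frac{359002267}{48137} + 0 = - \frac{359002267}{48137}$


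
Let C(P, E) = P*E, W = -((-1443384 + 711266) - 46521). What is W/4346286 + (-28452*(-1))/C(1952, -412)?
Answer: 62817455233/436923439008 ≈ 0.14377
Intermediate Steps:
W = 778639 (W = -(-732118 - 46521) = -1*(-778639) = 778639)
C(P, E) = E*P
W/4346286 + (-28452*(-1))/C(1952, -412) = 778639/4346286 + (-28452*(-1))/((-412*1952)) = 778639*(1/4346286) + 28452/(-804224) = 778639/4346286 + 28452*(-1/804224) = 778639/4346286 - 7113/201056 = 62817455233/436923439008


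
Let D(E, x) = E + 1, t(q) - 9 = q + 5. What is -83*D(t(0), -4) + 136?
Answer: -1109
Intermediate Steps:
t(q) = 14 + q (t(q) = 9 + (q + 5) = 9 + (5 + q) = 14 + q)
D(E, x) = 1 + E
-83*D(t(0), -4) + 136 = -83*(1 + (14 + 0)) + 136 = -83*(1 + 14) + 136 = -83*15 + 136 = -1245 + 136 = -1109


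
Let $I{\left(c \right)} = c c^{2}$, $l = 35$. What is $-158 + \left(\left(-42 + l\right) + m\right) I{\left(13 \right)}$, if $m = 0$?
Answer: $-15537$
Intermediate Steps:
$I{\left(c \right)} = c^{3}$
$-158 + \left(\left(-42 + l\right) + m\right) I{\left(13 \right)} = -158 + \left(\left(-42 + 35\right) + 0\right) 13^{3} = -158 + \left(-7 + 0\right) 2197 = -158 - 15379 = -15537$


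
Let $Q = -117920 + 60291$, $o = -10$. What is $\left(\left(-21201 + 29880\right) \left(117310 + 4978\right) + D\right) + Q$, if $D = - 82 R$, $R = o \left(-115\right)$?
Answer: $1061185623$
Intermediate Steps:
$R = 1150$ ($R = \left(-10\right) \left(-115\right) = 1150$)
$Q = -57629$
$D = -94300$ ($D = \left(-82\right) 1150 = -94300$)
$\left(\left(-21201 + 29880\right) \left(117310 + 4978\right) + D\right) + Q = \left(\left(-21201 + 29880\right) \left(117310 + 4978\right) - 94300\right) - 57629 = \left(8679 \cdot 122288 - 94300\right) - 57629 = \left(1061337552 - 94300\right) - 57629 = 1061243252 - 57629 = 1061185623$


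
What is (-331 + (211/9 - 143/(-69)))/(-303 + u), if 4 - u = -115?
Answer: 63235/38088 ≈ 1.6602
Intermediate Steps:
u = 119 (u = 4 - 1*(-115) = 4 + 115 = 119)
(-331 + (211/9 - 143/(-69)))/(-303 + u) = (-331 + (211/9 - 143/(-69)))/(-303 + 119) = (-331 + (211*(1/9) - 143*(-1/69)))/(-184) = (-331 + (211/9 + 143/69))*(-1/184) = (-331 + 5282/207)*(-1/184) = -63235/207*(-1/184) = 63235/38088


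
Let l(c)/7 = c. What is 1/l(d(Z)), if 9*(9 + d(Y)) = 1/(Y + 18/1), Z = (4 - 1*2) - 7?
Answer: -117/7364 ≈ -0.015888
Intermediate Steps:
Z = -5 (Z = (4 - 2) - 7 = 2 - 7 = -5)
d(Y) = -9 + 1/(9*(18 + Y)) (d(Y) = -9 + 1/(9*(Y + 18/1)) = -9 + 1/(9*(Y + 18*1)) = -9 + 1/(9*(Y + 18)) = -9 + 1/(9*(18 + Y)))
l(c) = 7*c
1/l(d(Z)) = 1/(7*((-1457 - 81*(-5))/(9*(18 - 5)))) = 1/(7*((⅑)*(-1457 + 405)/13)) = 1/(7*((⅑)*(1/13)*(-1052))) = 1/(7*(-1052/117)) = 1/(-7364/117) = -117/7364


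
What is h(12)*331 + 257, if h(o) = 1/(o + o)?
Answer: 6499/24 ≈ 270.79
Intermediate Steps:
h(o) = 1/(2*o)
h(12)*331 + 257 = ((1/2)/12)*331 + 257 = ((1/2)*(1/12))*331 + 257 = (1/24)*331 + 257 = 331/24 + 257 = 6499/24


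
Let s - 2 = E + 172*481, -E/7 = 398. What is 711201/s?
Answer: 711201/79948 ≈ 8.8958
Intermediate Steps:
E = -2786 (E = -7*398 = -2786)
s = 79948 (s = 2 + (-2786 + 172*481) = 2 + (-2786 + 82732) = 2 + 79946 = 79948)
711201/s = 711201/79948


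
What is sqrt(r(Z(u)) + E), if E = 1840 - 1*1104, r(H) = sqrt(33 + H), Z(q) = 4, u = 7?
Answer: sqrt(736 + sqrt(37)) ≈ 27.241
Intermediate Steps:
E = 736 (E = 1840 - 1104 = 736)
sqrt(r(Z(u)) + E) = sqrt(sqrt(33 + 4) + 736) = sqrt(sqrt(37) + 736) = sqrt(736 + sqrt(37))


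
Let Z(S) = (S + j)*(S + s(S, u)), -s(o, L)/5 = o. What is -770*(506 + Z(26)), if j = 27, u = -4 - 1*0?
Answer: 3854620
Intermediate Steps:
u = -4 (u = -4 + 0 = -4)
s(o, L) = -5*o
Z(S) = -4*S*(27 + S) (Z(S) = (S + 27)*(S - 5*S) = (27 + S)*(-4*S) = -4*S*(27 + S))
-770*(506 + Z(26)) = -770*(506 + 4*26*(-27 - 1*26)) = -770*(506 + 4*26*(-27 - 26)) = -770*(506 + 4*26*(-53)) = -770*(506 - 5512) = -770*(-5006) = 3854620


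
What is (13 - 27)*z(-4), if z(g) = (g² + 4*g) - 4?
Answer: 56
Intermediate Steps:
z(g) = -4 + g² + 4*g
(13 - 27)*z(-4) = (13 - 27)*(-4 + (-4)² + 4*(-4)) = -14*(-4 + 16 - 16) = -14*(-4) = 56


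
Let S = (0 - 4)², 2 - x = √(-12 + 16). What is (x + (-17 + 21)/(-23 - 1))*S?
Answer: -8/3 ≈ -2.6667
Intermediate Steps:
x = 0 (x = 2 - √(-12 + 16) = 2 - √4 = 2 - 1*2 = 2 - 2 = 0)
S = 16 (S = (-4)² = 16)
(x + (-17 + 21)/(-23 - 1))*S = (0 + (-17 + 21)/(-23 - 1))*16 = (0 + 4/(-24))*16 = (0 + 4*(-1/24))*16 = (0 - ⅙)*16 = -⅙*16 = -8/3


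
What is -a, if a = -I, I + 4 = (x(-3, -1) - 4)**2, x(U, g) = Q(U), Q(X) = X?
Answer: 45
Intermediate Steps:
x(U, g) = U
I = 45 (I = -4 + (-3 - 4)**2 = -4 + (-7)**2 = -4 + 49 = 45)
a = -45 (a = -1*45 = -45)
-a = -1*(-45) = 45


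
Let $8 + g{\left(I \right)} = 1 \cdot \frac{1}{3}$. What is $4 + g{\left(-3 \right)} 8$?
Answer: $- \frac{172}{3} \approx -57.333$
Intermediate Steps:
$g{\left(I \right)} = - \frac{23}{3}$ ($g{\left(I \right)} = -8 + 1 \cdot \frac{1}{3} = -8 + \frac{1}{3} = - \frac{23}{3}$)
$4 + g{\left(-3 \right)} 8 = 4 - \frac{184}{3} = - \frac{172}{3}$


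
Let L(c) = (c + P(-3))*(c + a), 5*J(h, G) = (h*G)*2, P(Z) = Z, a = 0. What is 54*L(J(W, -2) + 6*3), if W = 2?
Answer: 296676/25 ≈ 11867.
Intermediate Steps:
J(h, G) = 2*G*h/5 (J(h, G) = ((h*G)*2)/5 = ((G*h)*2)/5 = (2*G*h)/5 = 2*G*h/5)
L(c) = c*(-3 + c) (L(c) = (c - 3)*(c + 0) = (-3 + c)*c = c*(-3 + c))
54*L(J(W, -2) + 6*3) = 54*(((⅖)*(-2)*2 + 6*3)*(-3 + ((⅖)*(-2)*2 + 6*3))) = 54*((-8/5 + 18)*(-3 + (-8/5 + 18))) = 54*(82*(-3 + 82/5)/5) = 54*((82/5)*(67/5)) = 54*(5494/25) = 296676/25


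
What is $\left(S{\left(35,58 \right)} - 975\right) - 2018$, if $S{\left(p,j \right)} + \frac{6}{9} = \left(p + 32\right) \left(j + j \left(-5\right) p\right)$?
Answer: $- \frac{2037473}{3} \approx -6.7916 \cdot 10^{5}$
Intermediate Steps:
$S{\left(p,j \right)} = - \frac{2}{3} + \left(32 + p\right) \left(j - 5 j p\right)$ ($S{\left(p,j \right)} = - \frac{2}{3} + \left(p + 32\right) \left(j + j \left(-5\right) p\right) = - \frac{2}{3} + \left(32 + p\right) \left(j + - 5 j p\right) = - \frac{2}{3} + \left(32 + p\right) \left(j - 5 j p\right)$)
$\left(S{\left(35,58 \right)} - 975\right) - 2018 = \left(\left(- \frac{2}{3} + 32 \cdot 58 - 9222 \cdot 35 - 290 \cdot 35^{2}\right) - 975\right) - 2018 = \left(\left(- \frac{2}{3} + 1856 - 322770 - 290 \cdot 1225\right) - 975\right) - 2018 = \left(\left(- \frac{2}{3} + 1856 - 322770 - 355250\right) - 975\right) - 2018 = \left(- \frac{2028494}{3} - 975\right) - 2018 = - \frac{2031419}{3} - 2018 = - \frac{2037473}{3}$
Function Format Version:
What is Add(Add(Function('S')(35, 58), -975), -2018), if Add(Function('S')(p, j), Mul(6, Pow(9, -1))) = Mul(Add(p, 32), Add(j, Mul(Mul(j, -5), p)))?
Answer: Rational(-2037473, 3) ≈ -6.7916e+5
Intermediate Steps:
Function('S')(p, j) = Add(Rational(-2, 3), Mul(Add(32, p), Add(j, Mul(-5, j, p)))) (Function('S')(p, j) = Add(Rational(-2, 3), Mul(Add(p, 32), Add(j, Mul(Mul(j, -5), p)))) = Add(Rational(-2, 3), Mul(Add(32, p), Add(j, Mul(Mul(-5, j), p)))) = Add(Rational(-2, 3), Mul(Add(32, p), Add(j, Mul(-5, j, p)))))
Add(Add(Function('S')(35, 58), -975), -2018) = Add(Add(Add(Rational(-2, 3), Mul(32, 58), Mul(-159, 58, 35), Mul(-5, 58, Pow(35, 2))), -975), -2018) = Add(Add(Add(Rational(-2, 3), 1856, -322770, Mul(-5, 58, 1225)), -975), -2018) = Add(Add(Add(Rational(-2, 3), 1856, -322770, -355250), -975), -2018) = Add(Add(Rational(-2028494, 3), -975), -2018) = Add(Rational(-2031419, 3), -2018) = Rational(-2037473, 3)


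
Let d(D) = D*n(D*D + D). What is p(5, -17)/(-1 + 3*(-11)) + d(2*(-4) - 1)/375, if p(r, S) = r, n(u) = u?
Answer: -7969/4250 ≈ -1.8751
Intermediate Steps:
d(D) = D*(D + D²) (d(D) = D*(D*D + D) = D*(D² + D) = D*(D + D²))
p(5, -17)/(-1 + 3*(-11)) + d(2*(-4) - 1)/375 = 5/(-1 + 3*(-11)) + ((2*(-4) - 1)²*(1 + (2*(-4) - 1)))/375 = 5/(-1 - 33) + ((-8 - 1)²*(1 + (-8 - 1)))*(1/375) = 5/(-34) + ((-9)²*(1 - 9))*(1/375) = 5*(-1/34) + (81*(-8))*(1/375) = -5/34 - 648*1/375 = -5/34 - 216/125 = -7969/4250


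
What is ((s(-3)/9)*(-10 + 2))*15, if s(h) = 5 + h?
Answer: -80/3 ≈ -26.667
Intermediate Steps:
((s(-3)/9)*(-10 + 2))*15 = (((5 - 3)/9)*(-10 + 2))*15 = ((2*(1/9))*(-8))*15 = ((2/9)*(-8))*15 = -16/9*15 = -80/3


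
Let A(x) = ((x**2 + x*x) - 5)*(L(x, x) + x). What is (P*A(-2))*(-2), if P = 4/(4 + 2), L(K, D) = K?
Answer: 16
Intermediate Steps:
A(x) = 2*x*(-5 + 2*x**2) (A(x) = ((x**2 + x*x) - 5)*(x + x) = ((x**2 + x**2) - 5)*(2*x) = (2*x**2 - 5)*(2*x) = (-5 + 2*x**2)*(2*x) = 2*x*(-5 + 2*x**2))
P = 2/3 (P = 4/6 = 4*(1/6) = 2/3 ≈ 0.66667)
(P*A(-2))*(-2) = (2*(-10*(-2) + 4*(-2)**3)/3)*(-2) = (2*(20 + 4*(-8))/3)*(-2) = (2*(20 - 32)/3)*(-2) = ((2/3)*(-12))*(-2) = -8*(-2) = 16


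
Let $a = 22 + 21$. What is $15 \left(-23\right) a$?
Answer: $-14835$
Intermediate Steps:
$a = 43$
$15 \left(-23\right) a = 15 \left(-23\right) 43 = \left(-345\right) 43 = -14835$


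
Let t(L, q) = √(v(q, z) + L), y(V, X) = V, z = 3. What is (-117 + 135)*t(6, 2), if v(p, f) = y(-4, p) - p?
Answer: 0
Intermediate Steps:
v(p, f) = -4 - p
t(L, q) = √(-4 + L - q) (t(L, q) = √((-4 - q) + L) = √(-4 + L - q))
(-117 + 135)*t(6, 2) = (-117 + 135)*√(-4 + 6 - 1*2) = 18*√(-4 + 6 - 2) = 18*√0 = 18*0 = 0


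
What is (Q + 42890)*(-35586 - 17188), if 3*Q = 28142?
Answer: -8275596488/3 ≈ -2.7585e+9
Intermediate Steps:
Q = 28142/3 (Q = (⅓)*28142 = 28142/3 ≈ 9380.7)
(Q + 42890)*(-35586 - 17188) = (28142/3 + 42890)*(-35586 - 17188) = (156812/3)*(-52774) = -8275596488/3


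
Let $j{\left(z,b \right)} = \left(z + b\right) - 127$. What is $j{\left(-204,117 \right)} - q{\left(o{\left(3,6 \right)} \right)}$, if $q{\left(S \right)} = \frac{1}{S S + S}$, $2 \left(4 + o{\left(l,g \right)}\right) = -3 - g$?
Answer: $- \frac{54574}{255} \approx -214.02$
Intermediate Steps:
$j{\left(z,b \right)} = -127 + b + z$ ($j{\left(z,b \right)} = \left(b + z\right) - 127 = -127 + b + z$)
$o{\left(l,g \right)} = - \frac{11}{2} - \frac{g}{2}$ ($o{\left(l,g \right)} = -4 + \frac{-3 - g}{2} = -4 - \left(\frac{3}{2} + \frac{g}{2}\right) = - \frac{11}{2} - \frac{g}{2}$)
$q{\left(S \right)} = \frac{1}{S + S^{2}}$ ($q{\left(S \right)} = \frac{1}{S^{2} + S} = \frac{1}{S + S^{2}}$)
$j{\left(-204,117 \right)} - q{\left(o{\left(3,6 \right)} \right)} = \left(-127 + 117 - 204\right) - \frac{1}{\left(- \frac{11}{2} - 3\right) \left(1 - \frac{17}{2}\right)} = -214 - \frac{1}{\left(- \frac{11}{2} - 3\right) \left(1 - \frac{17}{2}\right)} = -214 - \frac{1}{\left(- \frac{17}{2}\right) \left(1 - \frac{17}{2}\right)} = -214 - - \frac{2}{17 \left(- \frac{15}{2}\right)} = -214 - \left(- \frac{2}{17}\right) \left(- \frac{2}{15}\right) = -214 - \frac{4}{255} = - \frac{54574}{255}$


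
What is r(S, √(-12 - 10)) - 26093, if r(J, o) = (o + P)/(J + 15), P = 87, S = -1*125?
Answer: -2870317/110 - I*√22/110 ≈ -26094.0 - 0.04264*I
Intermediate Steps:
S = -125
r(J, o) = (87 + o)/(15 + J) (r(J, o) = (o + 87)/(J + 15) = (87 + o)/(15 + J))
r(S, √(-12 - 10)) - 26093 = (87 + √(-12 - 10))/(15 - 125) - 26093 = (87 + √(-22))/(-110) - 26093 = -(87 + I*√22)/110 - 26093 = (-87/110 - I*√22/110) - 26093 = -2870317/110 - I*√22/110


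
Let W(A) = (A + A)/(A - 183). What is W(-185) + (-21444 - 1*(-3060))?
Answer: -3382471/184 ≈ -18383.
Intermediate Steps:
W(A) = 2*A/(-183 + A) (W(A) = (2*A)/(-183 + A) = 2*A/(-183 + A))
W(-185) + (-21444 - 1*(-3060)) = 2*(-185)/(-183 - 185) + (-21444 - 1*(-3060)) = 2*(-185)/(-368) + (-21444 + 3060) = 2*(-185)*(-1/368) - 18384 = 185/184 - 18384 = -3382471/184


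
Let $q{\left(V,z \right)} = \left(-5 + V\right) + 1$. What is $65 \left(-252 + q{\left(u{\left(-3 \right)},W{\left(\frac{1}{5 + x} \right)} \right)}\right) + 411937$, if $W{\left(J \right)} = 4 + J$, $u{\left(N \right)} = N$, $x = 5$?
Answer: $395102$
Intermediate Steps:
$q{\left(V,z \right)} = -4 + V$
$65 \left(-252 + q{\left(u{\left(-3 \right)},W{\left(\frac{1}{5 + x} \right)} \right)}\right) + 411937 = 65 \left(-252 - 7\right) + 411937 = 65 \left(-259\right) + 411937 = -16835 + 411937 = 395102$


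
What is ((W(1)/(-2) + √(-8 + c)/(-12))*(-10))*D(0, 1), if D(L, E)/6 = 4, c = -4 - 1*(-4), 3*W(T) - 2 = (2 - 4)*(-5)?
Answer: 480 + 40*I*√2 ≈ 480.0 + 56.569*I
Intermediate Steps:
W(T) = 4 (W(T) = ⅔ + ((2 - 4)*(-5))/3 = ⅔ + (-2*(-5))/3 = ⅔ + (⅓)*10 = ⅔ + 10/3 = 4)
c = 0 (c = -4 + 4 = 0)
D(L, E) = 24 (D(L, E) = 6*4 = 24)
((W(1)/(-2) + √(-8 + c)/(-12))*(-10))*D(0, 1) = ((4/(-2) + √(-8 + 0)/(-12))*(-10))*24 = ((4*(-½) + √(-8)*(-1/12))*(-10))*24 = ((-2 + (2*I*√2)*(-1/12))*(-10))*24 = ((-2 - I*√2/6)*(-10))*24 = (20 + 5*I*√2/3)*24 = 480 + 40*I*√2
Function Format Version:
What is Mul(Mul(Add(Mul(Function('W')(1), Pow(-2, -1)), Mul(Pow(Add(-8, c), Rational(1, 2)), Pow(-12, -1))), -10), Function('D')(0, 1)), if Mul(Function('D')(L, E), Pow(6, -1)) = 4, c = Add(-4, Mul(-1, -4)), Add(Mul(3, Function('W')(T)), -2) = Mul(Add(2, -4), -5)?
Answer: Add(480, Mul(40, I, Pow(2, Rational(1, 2)))) ≈ Add(480.00, Mul(56.569, I))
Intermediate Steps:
Function('W')(T) = 4 (Function('W')(T) = Add(Rational(2, 3), Mul(Rational(1, 3), Mul(Add(2, -4), -5))) = Add(Rational(2, 3), Mul(Rational(1, 3), Mul(-2, -5))) = Add(Rational(2, 3), Mul(Rational(1, 3), 10)) = Add(Rational(2, 3), Rational(10, 3)) = 4)
c = 0 (c = Add(-4, 4) = 0)
Function('D')(L, E) = 24 (Function('D')(L, E) = Mul(6, 4) = 24)
Mul(Mul(Add(Mul(Function('W')(1), Pow(-2, -1)), Mul(Pow(Add(-8, c), Rational(1, 2)), Pow(-12, -1))), -10), Function('D')(0, 1)) = Mul(Mul(Add(Mul(4, Pow(-2, -1)), Mul(Pow(Add(-8, 0), Rational(1, 2)), Pow(-12, -1))), -10), 24) = Mul(Mul(Add(Mul(4, Rational(-1, 2)), Mul(Pow(-8, Rational(1, 2)), Rational(-1, 12))), -10), 24) = Mul(Mul(Add(-2, Mul(Mul(2, I, Pow(2, Rational(1, 2))), Rational(-1, 12))), -10), 24) = Mul(Mul(Add(-2, Mul(Rational(-1, 6), I, Pow(2, Rational(1, 2)))), -10), 24) = Mul(Add(20, Mul(Rational(5, 3), I, Pow(2, Rational(1, 2)))), 24) = Add(480, Mul(40, I, Pow(2, Rational(1, 2))))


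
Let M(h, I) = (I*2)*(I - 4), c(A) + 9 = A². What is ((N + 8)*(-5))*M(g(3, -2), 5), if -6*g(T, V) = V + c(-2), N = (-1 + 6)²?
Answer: -1650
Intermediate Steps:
c(A) = -9 + A²
N = 25 (N = 5² = 25)
g(T, V) = ⅚ - V/6 (g(T, V) = -(V + (-9 + (-2)²))/6 = -(V + (-9 + 4))/6 = -(V - 5)/6 = -(-5 + V)/6 = ⅚ - V/6)
M(h, I) = 2*I*(-4 + I) (M(h, I) = (2*I)*(-4 + I) = 2*I*(-4 + I))
((N + 8)*(-5))*M(g(3, -2), 5) = ((25 + 8)*(-5))*(2*5*(-4 + 5)) = (33*(-5))*(2*5*1) = -165*10 = -1650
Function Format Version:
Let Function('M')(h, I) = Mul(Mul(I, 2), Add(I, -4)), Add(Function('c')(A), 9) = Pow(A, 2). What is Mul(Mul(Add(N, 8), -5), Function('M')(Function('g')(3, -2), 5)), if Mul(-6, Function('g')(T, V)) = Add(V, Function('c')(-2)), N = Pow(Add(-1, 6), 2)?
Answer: -1650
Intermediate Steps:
Function('c')(A) = Add(-9, Pow(A, 2))
N = 25 (N = Pow(5, 2) = 25)
Function('g')(T, V) = Add(Rational(5, 6), Mul(Rational(-1, 6), V)) (Function('g')(T, V) = Mul(Rational(-1, 6), Add(V, Add(-9, Pow(-2, 2)))) = Mul(Rational(-1, 6), Add(V, Add(-9, 4))) = Mul(Rational(-1, 6), Add(V, -5)) = Mul(Rational(-1, 6), Add(-5, V)) = Add(Rational(5, 6), Mul(Rational(-1, 6), V)))
Function('M')(h, I) = Mul(2, I, Add(-4, I)) (Function('M')(h, I) = Mul(Mul(2, I), Add(-4, I)) = Mul(2, I, Add(-4, I)))
Mul(Mul(Add(N, 8), -5), Function('M')(Function('g')(3, -2), 5)) = Mul(Mul(Add(25, 8), -5), Mul(2, 5, Add(-4, 5))) = Mul(Mul(33, -5), Mul(2, 5, 1)) = Mul(-165, 10) = -1650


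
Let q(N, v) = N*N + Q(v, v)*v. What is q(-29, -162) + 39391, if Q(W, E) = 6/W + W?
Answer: 66482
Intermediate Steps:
Q(W, E) = W + 6/W
q(N, v) = N**2 + v*(v + 6/v) (q(N, v) = N*N + (v + 6/v)*v = N**2 + v*(v + 6/v))
q(-29, -162) + 39391 = (6 + (-29)**2 + (-162)**2) + 39391 = (6 + 841 + 26244) + 39391 = 27091 + 39391 = 66482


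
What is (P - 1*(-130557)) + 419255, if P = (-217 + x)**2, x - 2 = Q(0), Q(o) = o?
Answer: 596037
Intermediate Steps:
x = 2 (x = 2 + 0 = 2)
P = 46225 (P = (-217 + 2)**2 = (-215)**2 = 46225)
(P - 1*(-130557)) + 419255 = (46225 - 1*(-130557)) + 419255 = (46225 + 130557) + 419255 = 176782 + 419255 = 596037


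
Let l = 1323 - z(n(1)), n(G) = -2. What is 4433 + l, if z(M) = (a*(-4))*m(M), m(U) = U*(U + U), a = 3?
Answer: 5852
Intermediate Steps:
m(U) = 2*U**2 (m(U) = U*(2*U) = 2*U**2)
z(M) = -24*M**2 (z(M) = (3*(-4))*(2*M**2) = -24*M**2)
l = 1419 (l = 1323 - (-24)*(-2)**2 = 1323 - (-24)*4 = 1323 - 1*(-96) = 1323 + 96 = 1419)
4433 + l = 4433 + 1419 = 5852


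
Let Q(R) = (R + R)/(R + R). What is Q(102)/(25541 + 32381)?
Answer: 1/57922 ≈ 1.7265e-5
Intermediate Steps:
Q(R) = 1 (Q(R) = (2*R)/((2*R)) = (2*R)*(1/(2*R)) = 1)
Q(102)/(25541 + 32381) = 1/(25541 + 32381) = 1/57922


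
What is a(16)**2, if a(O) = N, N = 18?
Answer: 324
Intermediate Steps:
a(O) = 18
a(16)**2 = 18**2 = 324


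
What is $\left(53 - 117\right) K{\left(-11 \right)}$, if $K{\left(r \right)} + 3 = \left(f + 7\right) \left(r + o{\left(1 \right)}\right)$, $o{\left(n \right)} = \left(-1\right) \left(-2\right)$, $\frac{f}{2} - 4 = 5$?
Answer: $14592$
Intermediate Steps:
$f = 18$ ($f = 8 + 2 \cdot 5 = 8 + 10 = 18$)
$o{\left(n \right)} = 2$
$K{\left(r \right)} = 47 + 25 r$ ($K{\left(r \right)} = -3 + \left(18 + 7\right) \left(r + 2\right) = -3 + 25 \left(2 + r\right) = -3 + \left(50 + 25 r\right) = 47 + 25 r$)
$\left(53 - 117\right) K{\left(-11 \right)} = \left(53 - 117\right) \left(47 + 25 \left(-11\right)\right) = - 64 \left(47 - 275\right) = \left(-64\right) \left(-228\right) = 14592$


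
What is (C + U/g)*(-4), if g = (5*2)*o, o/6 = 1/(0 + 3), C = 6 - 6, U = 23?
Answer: -23/5 ≈ -4.6000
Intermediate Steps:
C = 0
o = 2 (o = 6/(0 + 3) = 6/3 = 6*(⅓) = 2)
g = 20 (g = (5*2)*2 = 10*2 = 20)
(C + U/g)*(-4) = (0 + 23/20)*(-4) = (23/20)*(-4) = -23/5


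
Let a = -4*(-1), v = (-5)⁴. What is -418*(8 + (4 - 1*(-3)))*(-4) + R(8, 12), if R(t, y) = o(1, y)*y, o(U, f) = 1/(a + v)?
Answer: 15775332/629 ≈ 25080.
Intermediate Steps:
v = 625
a = 4
o(U, f) = 1/629 (o(U, f) = 1/(4 + 625) = 1/629)
R(t, y) = y/629
-418*(8 + (4 - 1*(-3)))*(-4) + R(8, 12) = -418*(8 + (4 - 1*(-3)))*(-4) + (1/629)*12 = -418*(8 + (4 + 3))*(-4) + 12/629 = -418*(8 + 7)*(-4) + 12/629 = -6270*(-4) + 12/629 = -418*(-60) + 12/629 = 25080 + 12/629 = 15775332/629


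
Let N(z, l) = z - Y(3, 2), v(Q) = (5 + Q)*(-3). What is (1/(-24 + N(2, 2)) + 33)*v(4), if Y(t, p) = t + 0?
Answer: -22248/25 ≈ -889.92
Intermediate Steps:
v(Q) = -15 - 3*Q
Y(t, p) = t
N(z, l) = -3 + z (N(z, l) = z - 1*3 = z - 3 = -3 + z)
(1/(-24 + N(2, 2)) + 33)*v(4) = (1/(-24 + (-3 + 2)) + 33)*(-15 - 3*4) = (1/(-24 - 1) + 33)*(-15 - 12) = (1/(-25) + 33)*(-27) = (-1/25 + 33)*(-27) = (824/25)*(-27) = -22248/25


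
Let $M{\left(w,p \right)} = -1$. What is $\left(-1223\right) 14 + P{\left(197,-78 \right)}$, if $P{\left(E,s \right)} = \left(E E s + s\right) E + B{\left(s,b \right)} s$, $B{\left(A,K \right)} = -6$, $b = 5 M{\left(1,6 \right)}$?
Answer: $-596371114$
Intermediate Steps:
$b = -5$ ($b = 5 \left(-1\right) = -5$)
$P{\left(E,s \right)} = - 6 s + E \left(s + s E^{2}\right)$ ($P{\left(E,s \right)} = \left(E E s + s\right) E - 6 s = \left(E^{2} s + s\right) E - 6 s = \left(s E^{2} + s\right) E - 6 s = \left(s + s E^{2}\right) E - 6 s = E \left(s + s E^{2}\right) - 6 s = - 6 s + E \left(s + s E^{2}\right)$)
$\left(-1223\right) 14 + P{\left(197,-78 \right)} = \left(-1223\right) 14 - 78 \left(-6 + 197 + 197^{3}\right) = -17122 - 78 \left(-6 + 197 + 7645373\right) = -17122 - 596353992 = -596371114$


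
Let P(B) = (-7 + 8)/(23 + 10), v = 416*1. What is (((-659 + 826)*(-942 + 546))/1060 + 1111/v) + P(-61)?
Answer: -217139089/3637920 ≈ -59.688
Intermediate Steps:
v = 416
P(B) = 1/33
(((-659 + 826)*(-942 + 546))/1060 + 1111/v) + P(-61) = (((-659 + 826)*(-942 + 546))/1060 + 1111/416) + 1/33 = ((167*(-396))*(1/1060) + 1111*(1/416)) + 1/33 = (-66132*1/1060 + 1111/416) + 1/33 = (-16533/265 + 1111/416) + 1/33 = -6583313/110240 + 1/33 = -217139089/3637920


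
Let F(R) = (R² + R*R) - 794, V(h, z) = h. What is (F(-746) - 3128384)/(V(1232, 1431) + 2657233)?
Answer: -2016146/2658465 ≈ -0.75839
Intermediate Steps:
F(R) = -794 + 2*R² (F(R) = (R² + R²) - 794 = 2*R² - 794 = -794 + 2*R²)
(F(-746) - 3128384)/(V(1232, 1431) + 2657233) = ((-794 + 2*(-746)²) - 3128384)/(1232 + 2657233) = ((-794 + 2*556516) - 3128384)/2658465 = ((-794 + 1113032) - 3128384)*(1/2658465) = (1112238 - 3128384)*(1/2658465) = -2016146*1/2658465 = -2016146/2658465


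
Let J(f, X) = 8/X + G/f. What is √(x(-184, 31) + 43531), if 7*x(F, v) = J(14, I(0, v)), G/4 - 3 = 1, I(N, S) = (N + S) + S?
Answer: √2049839815/217 ≈ 208.64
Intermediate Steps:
I(N, S) = N + 2*S
G = 16 (G = 12 + 4*1 = 12 + 4 = 16)
J(f, X) = 8/X + 16/f
x(F, v) = 8/49 + 4/(7*v) (x(F, v) = (8/(0 + 2*v) + 16/14)/7 = (8/((2*v)) + 16*(1/14))/7 = (8*(1/(2*v)) + 8/7)/7 = (4/v + 8/7)/7 = (8/7 + 4/v)/7 = 8/49 + 4/(7*v))
√(x(-184, 31) + 43531) = √((4/49)*(7 + 2*31)/31 + 43531) = √((4/49)*(1/31)*(7 + 62) + 43531) = √((4/49)*(1/31)*69 + 43531) = √(276/1519 + 43531) = √(66123865/1519) = √2049839815/217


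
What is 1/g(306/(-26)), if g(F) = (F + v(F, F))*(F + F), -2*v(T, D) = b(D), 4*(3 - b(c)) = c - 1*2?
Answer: 676/238527 ≈ 0.0028341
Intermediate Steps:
b(c) = 7/2 - c/4 (b(c) = 3 - (c - 1*2)/4 = 3 - (c - 2)/4 = 3 - (-2 + c)/4 = 3 + (½ - c/4) = 7/2 - c/4)
v(T, D) = -7/4 + D/8 (v(T, D) = -(7/2 - D/4)/2 = -7/4 + D/8)
g(F) = 2*F*(-7/4 + 9*F/8) (g(F) = (F + (-7/4 + F/8))*(F + F) = (-7/4 + 9*F/8)*(2*F) = 2*F*(-7/4 + 9*F/8))
1/g(306/(-26)) = 1/((306/(-26))*(-14 + 9*(306/(-26)))/4) = 1/((306*(-1/26))*(-14 + 9*(306*(-1/26)))/4) = 1/((¼)*(-153/13)*(-14 + 9*(-153/13))) = 1/((¼)*(-153/13)*(-14 - 1377/13)) = 1/((¼)*(-153/13)*(-1559/13)) = 1/(238527/676) = 676/238527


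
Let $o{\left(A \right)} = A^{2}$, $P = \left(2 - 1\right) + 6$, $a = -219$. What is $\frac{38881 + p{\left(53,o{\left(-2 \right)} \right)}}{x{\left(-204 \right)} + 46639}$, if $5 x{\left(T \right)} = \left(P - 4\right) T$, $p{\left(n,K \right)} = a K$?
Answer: $\frac{190025}{232583} \approx 0.81702$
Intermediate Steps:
$P = 7$ ($P = 1 + 6 = 7$)
$p{\left(n,K \right)} = - 219 K$
$x{\left(T \right)} = \frac{3 T}{5}$ ($x{\left(T \right)} = \frac{\left(7 - 4\right) T}{5} = \frac{3 T}{5}$)
$\frac{38881 + p{\left(53,o{\left(-2 \right)} \right)}}{x{\left(-204 \right)} + 46639} = \frac{38881 - 219 \left(-2\right)^{2}}{\frac{3}{5} \left(-204\right) + 46639} = \frac{38881 - 876}{- \frac{612}{5} + 46639} = \frac{38881 - 876}{\frac{232583}{5}} = 38005 \cdot \frac{5}{232583} = \frac{190025}{232583}$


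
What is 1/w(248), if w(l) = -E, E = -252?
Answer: 1/252 ≈ 0.0039683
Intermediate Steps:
w(l) = 252 (w(l) = -1*(-252) = 252)
1/w(248) = 1/252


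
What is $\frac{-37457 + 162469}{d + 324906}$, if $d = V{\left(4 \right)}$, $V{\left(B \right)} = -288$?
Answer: $\frac{62506}{162309} \approx 0.38511$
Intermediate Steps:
$d = -288$
$\frac{-37457 + 162469}{d + 324906} = \frac{-37457 + 162469}{-288 + 324906} = \frac{125012}{324618} = 125012 \cdot \frac{1}{324618} = \frac{62506}{162309}$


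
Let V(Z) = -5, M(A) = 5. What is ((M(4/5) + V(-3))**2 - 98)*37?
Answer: -3626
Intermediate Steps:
((M(4/5) + V(-3))**2 - 98)*37 = ((5 - 5)**2 - 98)*37 = (0**2 - 98)*37 = (0 - 98)*37 = -98*37 = -3626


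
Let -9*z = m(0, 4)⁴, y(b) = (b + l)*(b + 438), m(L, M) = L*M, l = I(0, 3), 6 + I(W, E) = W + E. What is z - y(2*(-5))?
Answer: 5564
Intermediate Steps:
I(W, E) = -6 + E + W (I(W, E) = -6 + (W + E) = -6 + (E + W) = -6 + E + W)
l = -3 (l = -6 + 3 + 0 = -3)
y(b) = (-3 + b)*(438 + b) (y(b) = (b - 3)*(b + 438) = (-3 + b)*(438 + b))
z = 0 (z = -(0*4)⁴/9 = -⅑*0⁴ = -⅑*0 = 0)
z - y(2*(-5)) = 0 - (-1314 + (2*(-5))² + 435*(2*(-5))) = 0 - (-1314 + (-10)² + 435*(-10)) = 0 - (-1314 + 100 - 4350) = 0 - 1*(-5564) = 0 + 5564 = 5564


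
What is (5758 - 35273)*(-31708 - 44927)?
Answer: 2261882025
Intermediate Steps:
(5758 - 35273)*(-31708 - 44927) = -29515*(-76635) = 2261882025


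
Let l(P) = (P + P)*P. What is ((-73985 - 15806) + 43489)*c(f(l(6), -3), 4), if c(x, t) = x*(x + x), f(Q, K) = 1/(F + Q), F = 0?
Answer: -7717/432 ≈ -17.863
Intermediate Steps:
l(P) = 2*P² (l(P) = (2*P)*P = 2*P²)
f(Q, K) = 1/Q (f(Q, K) = 1/(0 + Q) = 1/Q)
c(x, t) = 2*x² (c(x, t) = x*(2*x) = 2*x²)
((-73985 - 15806) + 43489)*c(f(l(6), -3), 4) = ((-73985 - 15806) + 43489)*(2*(1/(2*6²))²) = (-89791 + 43489)*(2*(1/(2*36))²) = -92604*(1/72)² = -92604/5184 = -46302*1/2592 = -7717/432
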